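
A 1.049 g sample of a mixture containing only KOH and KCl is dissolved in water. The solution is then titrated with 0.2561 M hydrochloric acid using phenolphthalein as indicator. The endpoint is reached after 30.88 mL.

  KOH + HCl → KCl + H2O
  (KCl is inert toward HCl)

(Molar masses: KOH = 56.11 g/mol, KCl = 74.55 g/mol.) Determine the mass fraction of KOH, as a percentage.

n(HCl) = 0.03088 × 0.2561 = 7.908 × 10^-3 mol
Let x = n(KOH), y = n(KCl).
Titrant: 1x = 7.908 × 10^-3;  mass: 56.11x + 74.55y = 1.049
Solving, x = 7.908 × 10^-3 mol, y = 8.119 × 10^-3 mol
mass of KOH = 7.908 × 10^-3 × 56.11 = 0.4437 g
% KOH = 0.4437 / 1.049 × 100 = 42.30 %

42.30 %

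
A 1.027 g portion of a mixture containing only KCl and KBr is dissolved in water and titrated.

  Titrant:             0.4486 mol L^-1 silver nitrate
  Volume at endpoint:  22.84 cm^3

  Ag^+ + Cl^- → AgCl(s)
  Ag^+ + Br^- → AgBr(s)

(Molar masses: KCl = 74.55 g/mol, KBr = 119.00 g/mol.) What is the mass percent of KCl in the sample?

31.40 %

n(AgNO3) = 0.02284 × 0.4486 = 0.01025 mol
Let x = n(KCl), y = n(KBr).
Titrant: 1x + 1y = 0.01025;  mass: 74.55x + 119.00y = 1.027
Solving, x = 4.326 × 10^-3 mol, y = 5.920 × 10^-3 mol
mass of KCl = 4.326 × 10^-3 × 74.55 = 0.3225 g
% KCl = 0.3225 / 1.027 × 100 = 31.40 %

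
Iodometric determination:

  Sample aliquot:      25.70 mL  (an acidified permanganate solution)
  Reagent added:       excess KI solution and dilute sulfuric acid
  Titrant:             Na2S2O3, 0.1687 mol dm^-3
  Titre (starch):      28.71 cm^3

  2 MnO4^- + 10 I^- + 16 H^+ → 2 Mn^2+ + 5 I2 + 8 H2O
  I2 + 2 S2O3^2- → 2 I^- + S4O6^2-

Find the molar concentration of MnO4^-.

0.03769 mol/L

n(S2O3^2-) = 0.02871 × 0.1687 = 4.843 × 10^-3 mol
n(I2) = n(S2O3^2-)/2 = 2.422 × 10^-3 mol
From the 2:5 ratio, n(MnO4^-) in the aliquot = 2/5 × 2.422 × 10^-3 = 9.687 × 10^-4 mol
[MnO4^-] = 9.687 × 10^-4 / 0.02570 = 0.03769 mol/L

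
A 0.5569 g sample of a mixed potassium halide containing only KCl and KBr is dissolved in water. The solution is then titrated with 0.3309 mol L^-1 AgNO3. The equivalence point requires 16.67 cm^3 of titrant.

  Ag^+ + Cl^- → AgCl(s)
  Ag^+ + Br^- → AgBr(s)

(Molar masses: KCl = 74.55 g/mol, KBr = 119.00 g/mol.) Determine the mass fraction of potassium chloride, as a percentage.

29.97 %

n(AgNO3) = 0.01667 × 0.3309 = 5.516 × 10^-3 mol
Let x = n(KCl), y = n(KBr).
Titrant: 1x + 1y = 5.516 × 10^-3;  mass: 74.55x + 119.00y = 0.5569
Solving, x = 2.239 × 10^-3 mol, y = 3.277 × 10^-3 mol
mass of KCl = 2.239 × 10^-3 × 74.55 = 0.1669 g
% KCl = 0.1669 / 0.5569 × 100 = 29.97 %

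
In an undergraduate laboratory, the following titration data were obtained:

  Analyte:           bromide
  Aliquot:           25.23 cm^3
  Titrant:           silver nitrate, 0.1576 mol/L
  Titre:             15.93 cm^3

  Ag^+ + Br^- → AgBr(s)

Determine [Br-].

0.09951 mol/L

n(AgNO3) = 0.01593 L × 0.1576 mol/L = 2.511 × 10^-3 mol
n(Br-) = 2.511 × 10^-3 mol (1:1 mole ratio)
[Br-] = 2.511 × 10^-3 mol / 0.02523 L = 0.09951 mol/L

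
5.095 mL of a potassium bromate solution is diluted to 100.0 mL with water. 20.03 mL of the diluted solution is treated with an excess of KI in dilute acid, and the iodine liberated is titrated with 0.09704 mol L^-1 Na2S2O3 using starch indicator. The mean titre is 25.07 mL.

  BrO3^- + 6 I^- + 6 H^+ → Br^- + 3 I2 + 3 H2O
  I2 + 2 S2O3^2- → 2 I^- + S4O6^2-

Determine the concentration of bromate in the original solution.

0.3973 mol/L

n(S2O3^2-) = 0.02507 × 0.09704 = 2.433 × 10^-3 mol
n(I2) = n(S2O3^2-)/2 = 1.216 × 10^-3 mol
From the 1:3 ratio, n(BrO3^-) in the aliquot = 1/3 × 1.216 × 10^-3 = 4.055 × 10^-4 mol
[BrO3^-]_dilute = 4.055 × 10^-4 / 0.02003 = 0.02024 mol/L
[BrO3^-]_original = 0.02024 × 100.0/5.095 = 0.3973 mol/L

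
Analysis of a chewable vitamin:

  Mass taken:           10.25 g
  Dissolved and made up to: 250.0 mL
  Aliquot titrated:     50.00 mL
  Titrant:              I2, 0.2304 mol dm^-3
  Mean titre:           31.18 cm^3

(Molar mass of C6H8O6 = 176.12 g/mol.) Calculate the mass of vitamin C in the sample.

6.326 g

C6H8O6 + I2 → C6H6O6 + 2 HI
n(I2) per titration = 0.03118 × 0.2304 = 7.184 × 10^-3 mol
n(C6H8O6) in each aliquot = 7.184 × 10^-3 mol (1:1 ratio)
n(C6H8O6) in the whole flask = 7.184 × 10^-3 × 250.0/50.00 = 0.03592 mol
mass of C6H8O6 = 0.03592 × 176.12 = 6.326 g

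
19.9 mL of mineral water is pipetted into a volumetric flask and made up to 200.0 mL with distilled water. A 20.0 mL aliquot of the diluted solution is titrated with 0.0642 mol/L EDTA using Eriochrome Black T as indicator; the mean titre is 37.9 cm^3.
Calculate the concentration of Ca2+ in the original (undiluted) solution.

1.22 mol/L

Ca^2+ + EDTA^4- → [Ca(EDTA)]^2-
n(EDTA) = 0.0379 × 0.0642 = 2.43 × 10^-3 mol
n(Ca2+) in the aliquot = 2.43 × 10^-3 mol (1:1 ratio)
[Ca2+]_dilute = 2.43 × 10^-3 / 0.0200 = 0.122 mol/L
Dilution factor = 200.0 / 19.9 = 10.05
[Ca2+]_stock = 0.122 × 10.05 = 1.22 mol/L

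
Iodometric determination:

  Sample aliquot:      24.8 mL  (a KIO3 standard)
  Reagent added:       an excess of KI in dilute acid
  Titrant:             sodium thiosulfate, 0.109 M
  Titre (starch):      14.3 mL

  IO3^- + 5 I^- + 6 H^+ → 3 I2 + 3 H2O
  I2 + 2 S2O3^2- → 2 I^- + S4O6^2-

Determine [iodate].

n(S2O3^2-) = 0.0143 × 0.109 = 1.56 × 10^-3 mol
n(I2) = n(S2O3^2-)/2 = 7.79 × 10^-4 mol
From the 1:3 ratio, n(IO3^-) in the aliquot = 1/3 × 7.79 × 10^-4 = 2.60 × 10^-4 mol
[IO3^-] = 2.60 × 10^-4 / 0.0248 = 0.0105 mol/L

0.0105 M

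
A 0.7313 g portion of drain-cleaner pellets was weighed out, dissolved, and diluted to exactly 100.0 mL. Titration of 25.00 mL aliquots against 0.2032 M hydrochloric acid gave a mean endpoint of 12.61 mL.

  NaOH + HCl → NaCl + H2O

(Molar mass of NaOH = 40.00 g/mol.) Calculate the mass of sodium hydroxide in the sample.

n(HCl) per titration = 0.01261 × 0.2032 = 2.562 × 10^-3 mol
n(NaOH) in each aliquot = 2.562 × 10^-3 mol (1:1 ratio)
n(NaOH) in the whole flask = 2.562 × 10^-3 × 100.0/25.00 = 0.01025 mol
mass of NaOH = 0.01025 × 40.00 = 0.4100 g

0.4100 g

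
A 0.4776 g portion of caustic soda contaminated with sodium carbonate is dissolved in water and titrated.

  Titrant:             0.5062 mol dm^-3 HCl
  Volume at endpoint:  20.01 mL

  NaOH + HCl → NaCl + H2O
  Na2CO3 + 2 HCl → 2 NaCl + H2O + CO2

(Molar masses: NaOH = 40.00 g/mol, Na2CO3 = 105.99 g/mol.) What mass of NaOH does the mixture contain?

0.1822 g

n(HCl) = 0.02001 × 0.5062 = 0.01013 mol
Let x = n(NaOH), y = n(Na2CO3).
Titrant: 1x + 2y = 0.01013;  mass: 40.00x + 105.99y = 0.4776
Solving, x = 4.555 × 10^-3 mol, y = 2.787 × 10^-3 mol
mass of NaOH = 4.555 × 10^-3 × 40.00 = 0.1822 g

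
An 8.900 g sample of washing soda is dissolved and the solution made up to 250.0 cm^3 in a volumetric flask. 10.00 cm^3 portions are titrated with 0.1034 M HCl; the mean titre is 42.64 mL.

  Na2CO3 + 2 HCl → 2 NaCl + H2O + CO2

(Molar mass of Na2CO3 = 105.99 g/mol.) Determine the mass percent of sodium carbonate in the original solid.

65.63 %

n(HCl) per titration = 0.04264 × 0.1034 = 4.409 × 10^-3 mol
From the 1:2 ratio, n(Na2CO3) in each aliquot = 1/2 × 4.409 × 10^-3 = 2.204 × 10^-3 mol
n(Na2CO3) in the whole flask = 2.204 × 10^-3 × 250.0/10.00 = 0.05511 mol
mass of Na2CO3 = 0.05511 × 105.99 = 5.841 g
% Na2CO3 = 5.841 / 8.900 × 100 = 65.63 %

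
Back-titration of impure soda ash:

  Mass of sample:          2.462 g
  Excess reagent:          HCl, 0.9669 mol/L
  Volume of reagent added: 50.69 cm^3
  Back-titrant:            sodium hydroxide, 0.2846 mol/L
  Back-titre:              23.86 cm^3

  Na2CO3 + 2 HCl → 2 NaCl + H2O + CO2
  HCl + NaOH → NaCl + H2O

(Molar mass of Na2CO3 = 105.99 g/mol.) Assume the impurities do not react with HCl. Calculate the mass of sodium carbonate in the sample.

n(HCl) added = 0.05069 × 0.9669 = 0.04901 mol
n(NaOH) used in back-titration = 0.02386 × 0.2846 = 6.791 × 10^-3 mol
n(HCl) left over = 6.791 × 10^-3 mol (1:1 ratio)
n(HCl) consumed by analyte = 0.04901 − 6.791 × 10^-3 = 0.04222 mol
From the 1:2 ratio, n(Na2CO3) = 1/2 × 0.04222 = 0.02111 mol
mass of Na2CO3 = 0.02111 × 105.99 = 2.238 g

2.238 g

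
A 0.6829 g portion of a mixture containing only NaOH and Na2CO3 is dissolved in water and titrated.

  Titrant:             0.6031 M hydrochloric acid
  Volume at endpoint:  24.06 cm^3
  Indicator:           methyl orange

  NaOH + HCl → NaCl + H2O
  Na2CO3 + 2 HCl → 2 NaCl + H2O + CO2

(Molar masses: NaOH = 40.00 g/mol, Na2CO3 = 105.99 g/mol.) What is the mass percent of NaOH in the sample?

38.80 %

n(HCl) = 0.02406 × 0.6031 = 0.01451 mol
Let x = n(NaOH), y = n(Na2CO3).
Titrant: 1x + 2y = 0.01451;  mass: 40.00x + 105.99y = 0.6829
Solving, x = 6.625 × 10^-3 mol, y = 3.943 × 10^-3 mol
mass of NaOH = 6.625 × 10^-3 × 40.00 = 0.2650 g
% NaOH = 0.2650 / 0.6829 × 100 = 38.80 %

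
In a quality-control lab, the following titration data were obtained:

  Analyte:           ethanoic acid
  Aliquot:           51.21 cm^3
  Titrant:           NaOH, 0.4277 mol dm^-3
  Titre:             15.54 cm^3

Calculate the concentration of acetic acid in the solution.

0.1298 mol/L

CH3COOH + NaOH → CH3COONa + H2O
n(NaOH) = 0.01554 L × 0.4277 mol/L = 6.646 × 10^-3 mol
n(CH3COOH) = 6.646 × 10^-3 mol (1:1 mole ratio)
[CH3COOH] = 6.646 × 10^-3 mol / 0.05121 L = 0.1298 mol/L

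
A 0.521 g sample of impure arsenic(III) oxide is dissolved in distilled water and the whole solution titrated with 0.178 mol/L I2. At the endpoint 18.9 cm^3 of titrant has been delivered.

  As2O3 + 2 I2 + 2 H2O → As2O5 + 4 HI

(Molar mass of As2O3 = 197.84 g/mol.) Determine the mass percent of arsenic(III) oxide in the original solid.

n(I2) = 0.0189 L × 0.178 mol/L = 3.36 × 10^-3 mol
From the 1:2 ratio, n(As2O3) = 1/2 × 3.36 × 10^-3 = 1.68 × 10^-3 mol
mass of As2O3 = 1.68 × 10^-3 × 197.84 g/mol = 0.333 g
% As2O3 = 0.333 / 0.521 × 100 = 63.9 %

63.9 %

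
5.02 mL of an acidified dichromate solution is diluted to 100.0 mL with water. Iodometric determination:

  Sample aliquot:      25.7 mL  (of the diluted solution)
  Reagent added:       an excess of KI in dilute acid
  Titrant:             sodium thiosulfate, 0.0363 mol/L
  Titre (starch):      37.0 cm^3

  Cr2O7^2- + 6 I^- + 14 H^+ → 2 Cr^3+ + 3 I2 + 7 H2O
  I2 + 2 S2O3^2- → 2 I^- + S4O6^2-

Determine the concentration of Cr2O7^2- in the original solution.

0.174 mol/L

n(S2O3^2-) = 0.0370 × 0.0363 = 1.34 × 10^-3 mol
n(I2) = n(S2O3^2-)/2 = 6.72 × 10^-4 mol
From the 1:3 ratio, n(Cr2O7^2-) in the aliquot = 1/3 × 6.72 × 10^-4 = 2.24 × 10^-4 mol
[Cr2O7^2-]_dilute = 2.24 × 10^-4 / 0.0257 = 0.00871 mol/L
[Cr2O7^2-]_original = 0.00871 × 100.0/5.02 = 0.174 mol/L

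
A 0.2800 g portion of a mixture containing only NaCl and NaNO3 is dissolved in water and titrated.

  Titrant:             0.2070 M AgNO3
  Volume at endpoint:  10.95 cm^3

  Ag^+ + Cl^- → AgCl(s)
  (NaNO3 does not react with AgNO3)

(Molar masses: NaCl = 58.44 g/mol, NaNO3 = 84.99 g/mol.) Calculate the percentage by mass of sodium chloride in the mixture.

47.31 %

n(AgNO3) = 0.01095 × 0.2070 = 2.267 × 10^-3 mol
Let x = n(NaCl), y = n(NaNO3).
Titrant: 1x = 2.267 × 10^-3;  mass: 58.44x + 84.99y = 0.2800
Solving, x = 2.267 × 10^-3 mol, y = 1.736 × 10^-3 mol
mass of NaCl = 2.267 × 10^-3 × 58.44 = 0.1325 g
% NaCl = 0.1325 / 0.2800 × 100 = 47.31 %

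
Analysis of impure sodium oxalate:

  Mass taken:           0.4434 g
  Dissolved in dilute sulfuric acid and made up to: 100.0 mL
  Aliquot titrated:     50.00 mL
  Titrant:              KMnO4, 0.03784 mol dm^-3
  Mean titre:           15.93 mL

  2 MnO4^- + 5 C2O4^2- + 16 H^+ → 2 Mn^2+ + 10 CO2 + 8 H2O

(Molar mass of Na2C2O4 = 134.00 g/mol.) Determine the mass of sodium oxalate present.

0.4039 g

n(KMnO4) per titration = 0.01593 × 0.03784 = 6.028 × 10^-4 mol
From the 5:2 ratio, n(Na2C2O4) in each aliquot = 5/2 × 6.028 × 10^-4 = 1.507 × 10^-3 mol
n(Na2C2O4) in the whole flask = 1.507 × 10^-3 × 100.0/50.00 = 3.014 × 10^-3 mol
mass of Na2C2O4 = 3.014 × 10^-3 × 134.00 = 0.4039 g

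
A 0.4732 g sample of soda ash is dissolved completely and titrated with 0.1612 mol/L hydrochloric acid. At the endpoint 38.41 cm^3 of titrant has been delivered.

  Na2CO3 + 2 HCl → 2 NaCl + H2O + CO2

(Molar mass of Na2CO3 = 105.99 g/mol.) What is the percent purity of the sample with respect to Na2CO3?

n(HCl) = 0.03841 L × 0.1612 mol/L = 6.192 × 10^-3 mol
From the 1:2 ratio, n(Na2CO3) = 1/2 × 6.192 × 10^-3 = 3.096 × 10^-3 mol
mass of Na2CO3 = 3.096 × 10^-3 × 105.99 g/mol = 0.3281 g
% Na2CO3 = 0.3281 / 0.4732 × 100 = 69.34 %

69.34 %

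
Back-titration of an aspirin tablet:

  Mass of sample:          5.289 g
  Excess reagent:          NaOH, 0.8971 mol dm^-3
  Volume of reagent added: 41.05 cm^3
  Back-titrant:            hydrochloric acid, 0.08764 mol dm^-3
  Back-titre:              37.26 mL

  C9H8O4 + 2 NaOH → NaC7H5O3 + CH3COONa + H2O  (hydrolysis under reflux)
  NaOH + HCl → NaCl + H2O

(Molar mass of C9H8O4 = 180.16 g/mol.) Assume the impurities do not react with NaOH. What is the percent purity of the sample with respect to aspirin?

57.16 %

n(NaOH) added = 0.04105 × 0.8971 = 0.03683 mol
n(HCl) used in back-titration = 0.03726 × 0.08764 = 3.265 × 10^-3 mol
n(NaOH) left over = 3.265 × 10^-3 mol (1:1 ratio)
n(NaOH) consumed by analyte = 0.03683 − 3.265 × 10^-3 = 0.03356 mol
From the 1:2 ratio, n(C9H8O4) = 1/2 × 0.03356 = 0.01678 mol
mass of C9H8O4 = 0.01678 × 180.16 = 3.023 g
% C9H8O4 = 3.023 / 5.289 × 100 = 57.16 %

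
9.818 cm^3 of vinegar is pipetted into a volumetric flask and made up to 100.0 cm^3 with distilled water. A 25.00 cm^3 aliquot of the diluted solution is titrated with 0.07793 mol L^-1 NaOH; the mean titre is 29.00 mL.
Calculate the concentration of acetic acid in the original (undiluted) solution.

CH3COOH + NaOH → CH3COONa + H2O
n(NaOH) = 0.02900 × 0.07793 = 2.260 × 10^-3 mol
n(CH3COOH) in the aliquot = 2.260 × 10^-3 mol (1:1 ratio)
[CH3COOH]_dilute = 2.260 × 10^-3 / 0.02500 = 0.09040 mol/L
Dilution factor = 100.0 / 9.818 = 10.19
[CH3COOH]_stock = 0.09040 × 10.19 = 0.9207 mol/L

0.9207 mol/L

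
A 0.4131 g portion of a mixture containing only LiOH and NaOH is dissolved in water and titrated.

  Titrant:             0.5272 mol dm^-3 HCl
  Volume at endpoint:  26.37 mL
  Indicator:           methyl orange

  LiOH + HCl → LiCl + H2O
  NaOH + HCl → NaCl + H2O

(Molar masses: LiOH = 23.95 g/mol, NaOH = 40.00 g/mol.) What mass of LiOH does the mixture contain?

0.2134 g

n(HCl) = 0.02637 × 0.5272 = 0.01390 mol
Let x = n(LiOH), y = n(NaOH).
Titrant: 1x + 1y = 0.01390;  mass: 23.95x + 40.00y = 0.4131
Solving, x = 8.909 × 10^-3 mol, y = 4.993 × 10^-3 mol
mass of LiOH = 8.909 × 10^-3 × 23.95 = 0.2134 g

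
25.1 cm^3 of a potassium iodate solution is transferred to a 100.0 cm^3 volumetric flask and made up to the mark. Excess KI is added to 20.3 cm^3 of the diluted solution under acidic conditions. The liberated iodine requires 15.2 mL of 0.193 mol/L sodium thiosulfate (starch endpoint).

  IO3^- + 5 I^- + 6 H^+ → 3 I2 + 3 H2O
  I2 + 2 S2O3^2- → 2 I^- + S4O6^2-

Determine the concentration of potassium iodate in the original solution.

0.0960 mol/L

n(S2O3^2-) = 0.0152 × 0.193 = 2.93 × 10^-3 mol
n(I2) = n(S2O3^2-)/2 = 1.47 × 10^-3 mol
From the 1:3 ratio, n(IO3^-) in the aliquot = 1/3 × 1.47 × 10^-3 = 4.89 × 10^-4 mol
[IO3^-]_dilute = 4.89 × 10^-4 / 0.0203 = 0.0241 mol/L
[IO3^-]_original = 0.0241 × 100.0/25.1 = 0.0960 mol/L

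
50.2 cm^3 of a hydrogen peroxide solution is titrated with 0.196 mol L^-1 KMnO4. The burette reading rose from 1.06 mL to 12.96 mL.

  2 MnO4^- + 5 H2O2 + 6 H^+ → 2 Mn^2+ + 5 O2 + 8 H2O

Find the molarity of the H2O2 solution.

n(KMnO4) = 0.0119 L × 0.196 mol/L = 2.33 × 10^-3 mol
From the 5:2 mole ratio, n(H2O2) = 5/2 × 2.33 × 10^-3 = 5.83 × 10^-3 mol
[H2O2] = 5.83 × 10^-3 mol / 0.0502 L = 0.116 mol/L

0.116 mol/L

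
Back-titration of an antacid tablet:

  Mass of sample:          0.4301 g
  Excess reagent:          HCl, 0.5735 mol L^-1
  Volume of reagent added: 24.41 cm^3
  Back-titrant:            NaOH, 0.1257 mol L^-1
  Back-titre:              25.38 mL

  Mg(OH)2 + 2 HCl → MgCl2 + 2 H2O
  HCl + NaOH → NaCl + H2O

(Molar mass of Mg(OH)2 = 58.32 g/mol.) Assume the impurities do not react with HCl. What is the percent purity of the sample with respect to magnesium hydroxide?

n(HCl) added = 0.02441 × 0.5735 = 0.01400 mol
n(NaOH) used in back-titration = 0.02538 × 0.1257 = 3.190 × 10^-3 mol
n(HCl) left over = 3.190 × 10^-3 mol (1:1 ratio)
n(HCl) consumed by analyte = 0.01400 − 3.190 × 10^-3 = 0.01081 mol
From the 1:2 ratio, n(Mg(OH)2) = 1/2 × 0.01081 = 5.404 × 10^-3 mol
mass of Mg(OH)2 = 5.404 × 10^-3 × 58.32 = 0.3152 g
% Mg(OH)2 = 0.3152 / 0.4301 × 100 = 73.28 %

73.28 %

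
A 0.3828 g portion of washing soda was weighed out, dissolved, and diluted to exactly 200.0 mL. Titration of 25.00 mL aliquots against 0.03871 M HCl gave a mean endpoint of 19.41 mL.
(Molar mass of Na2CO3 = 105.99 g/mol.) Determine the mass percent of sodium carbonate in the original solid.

83.22 %

Na2CO3 + 2 HCl → 2 NaCl + H2O + CO2
n(HCl) per titration = 0.01941 × 0.03871 = 7.514 × 10^-4 mol
From the 1:2 ratio, n(Na2CO3) in each aliquot = 1/2 × 7.514 × 10^-4 = 3.757 × 10^-4 mol
n(Na2CO3) in the whole flask = 3.757 × 10^-4 × 200.0/25.00 = 3.005 × 10^-3 mol
mass of Na2CO3 = 3.005 × 10^-3 × 105.99 = 0.3185 g
% Na2CO3 = 0.3185 / 0.3828 × 100 = 83.22 %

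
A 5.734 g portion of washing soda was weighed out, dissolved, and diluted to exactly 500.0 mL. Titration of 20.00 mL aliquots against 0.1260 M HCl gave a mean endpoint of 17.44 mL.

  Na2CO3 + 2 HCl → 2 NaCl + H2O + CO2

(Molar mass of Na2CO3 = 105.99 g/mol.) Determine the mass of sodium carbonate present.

2.911 g

n(HCl) per titration = 0.01744 × 0.1260 = 2.197 × 10^-3 mol
From the 1:2 ratio, n(Na2CO3) in each aliquot = 1/2 × 2.197 × 10^-3 = 1.099 × 10^-3 mol
n(Na2CO3) in the whole flask = 1.099 × 10^-3 × 500.0/20.00 = 0.02747 mol
mass of Na2CO3 = 0.02747 × 105.99 = 2.911 g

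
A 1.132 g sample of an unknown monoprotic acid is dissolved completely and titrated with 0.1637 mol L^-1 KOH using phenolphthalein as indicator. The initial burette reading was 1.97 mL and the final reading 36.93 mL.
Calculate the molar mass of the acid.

n(KOH) = 0.03496 L × 0.1637 mol/L = 5.723 × 10^-3 mol
n(HA) = 5.723 × 10^-3 mol (1:1 ratio)
M = m / n = 1.132 g / 5.723 × 10^-3 mol = 197.8 g/mol

197.8 g/mol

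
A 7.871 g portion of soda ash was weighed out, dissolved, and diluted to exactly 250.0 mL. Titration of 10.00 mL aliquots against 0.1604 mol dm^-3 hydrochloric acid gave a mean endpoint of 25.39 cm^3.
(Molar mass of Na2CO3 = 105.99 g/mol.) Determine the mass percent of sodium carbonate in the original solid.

Na2CO3 + 2 HCl → 2 NaCl + H2O + CO2
n(HCl) per titration = 0.02539 × 0.1604 = 4.073 × 10^-3 mol
From the 1:2 ratio, n(Na2CO3) in each aliquot = 1/2 × 4.073 × 10^-3 = 2.036 × 10^-3 mol
n(Na2CO3) in the whole flask = 2.036 × 10^-3 × 250.0/10.00 = 0.05091 mol
mass of Na2CO3 = 0.05091 × 105.99 = 5.396 g
% Na2CO3 = 5.396 / 7.871 × 100 = 68.55 %

68.55 %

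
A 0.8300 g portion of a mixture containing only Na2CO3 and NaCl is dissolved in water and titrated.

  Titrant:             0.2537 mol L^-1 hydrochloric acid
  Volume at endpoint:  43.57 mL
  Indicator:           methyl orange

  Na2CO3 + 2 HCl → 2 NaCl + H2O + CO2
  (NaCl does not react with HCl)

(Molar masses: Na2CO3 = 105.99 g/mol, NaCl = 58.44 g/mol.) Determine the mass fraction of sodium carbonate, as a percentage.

n(HCl) = 0.04357 × 0.2537 = 0.01105 mol
Let x = n(Na2CO3), y = n(NaCl).
Titrant: 2x = 0.01105;  mass: 105.99x + 58.44y = 0.8300
Solving, x = 5.527 × 10^-3 mol, y = 4.179 × 10^-3 mol
mass of Na2CO3 = 5.527 × 10^-3 × 105.99 = 0.5858 g
% Na2CO3 = 0.5858 / 0.8300 × 100 = 70.58 %

70.58 %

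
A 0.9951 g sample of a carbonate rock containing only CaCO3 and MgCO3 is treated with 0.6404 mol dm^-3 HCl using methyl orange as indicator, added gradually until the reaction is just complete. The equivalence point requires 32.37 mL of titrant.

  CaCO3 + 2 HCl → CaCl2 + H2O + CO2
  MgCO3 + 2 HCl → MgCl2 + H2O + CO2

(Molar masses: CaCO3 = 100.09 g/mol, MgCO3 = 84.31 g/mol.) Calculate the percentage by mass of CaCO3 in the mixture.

n(HCl) = 0.03237 × 0.6404 = 0.02073 mol
Let x = n(CaCO3), y = n(MgCO3).
Titrant: 2x + 2y = 0.02073;  mass: 100.09x + 84.31y = 0.9951
Solving, x = 7.683 × 10^-3 mol, y = 2.682 × 10^-3 mol
mass of CaCO3 = 7.683 × 10^-3 × 100.09 = 0.7690 g
% CaCO3 = 0.7690 / 0.9951 × 100 = 77.28 %

77.28 %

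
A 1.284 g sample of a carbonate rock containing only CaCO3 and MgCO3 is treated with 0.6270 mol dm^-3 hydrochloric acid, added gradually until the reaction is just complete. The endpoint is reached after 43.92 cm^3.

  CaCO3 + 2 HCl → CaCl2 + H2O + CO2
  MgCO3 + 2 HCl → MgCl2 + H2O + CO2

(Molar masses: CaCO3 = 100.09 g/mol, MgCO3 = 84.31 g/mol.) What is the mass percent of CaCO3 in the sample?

n(HCl) = 0.04392 × 0.6270 = 0.02754 mol
Let x = n(CaCO3), y = n(MgCO3).
Titrant: 2x + 2y = 0.02754;  mass: 100.09x + 84.31y = 1.284
Solving, x = 7.804 × 10^-3 mol, y = 5.965 × 10^-3 mol
mass of CaCO3 = 7.804 × 10^-3 × 100.09 = 0.7811 g
% CaCO3 = 0.7811 / 1.284 × 100 = 60.83 %

60.83 %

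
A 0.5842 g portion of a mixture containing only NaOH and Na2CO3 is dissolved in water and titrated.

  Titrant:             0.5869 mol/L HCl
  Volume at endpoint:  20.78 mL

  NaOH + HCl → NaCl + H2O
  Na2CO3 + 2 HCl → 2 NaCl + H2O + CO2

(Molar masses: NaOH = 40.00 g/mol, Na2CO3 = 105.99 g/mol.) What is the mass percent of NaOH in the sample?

n(HCl) = 0.02078 × 0.5869 = 0.01220 mol
Let x = n(NaOH), y = n(Na2CO3).
Titrant: 1x + 2y = 0.01220;  mass: 40.00x + 105.99y = 0.5842
Solving, x = 4.780 × 10^-3 mol, y = 3.708 × 10^-3 mol
mass of NaOH = 4.780 × 10^-3 × 40.00 = 0.1912 g
% NaOH = 0.1912 / 0.5842 × 100 = 32.73 %

32.73 %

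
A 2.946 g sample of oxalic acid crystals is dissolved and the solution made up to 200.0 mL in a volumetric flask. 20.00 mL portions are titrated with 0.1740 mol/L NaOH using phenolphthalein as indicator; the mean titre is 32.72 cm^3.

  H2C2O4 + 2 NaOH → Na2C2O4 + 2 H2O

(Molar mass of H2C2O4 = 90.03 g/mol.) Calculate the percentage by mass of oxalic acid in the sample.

86.99 %

n(NaOH) per titration = 0.03272 × 0.1740 = 5.693 × 10^-3 mol
From the 1:2 ratio, n(H2C2O4) in each aliquot = 1/2 × 5.693 × 10^-3 = 2.847 × 10^-3 mol
n(H2C2O4) in the whole flask = 2.847 × 10^-3 × 200.0/20.00 = 0.02847 mol
mass of H2C2O4 = 0.02847 × 90.03 = 2.563 g
% H2C2O4 = 2.563 / 2.946 × 100 = 86.99 %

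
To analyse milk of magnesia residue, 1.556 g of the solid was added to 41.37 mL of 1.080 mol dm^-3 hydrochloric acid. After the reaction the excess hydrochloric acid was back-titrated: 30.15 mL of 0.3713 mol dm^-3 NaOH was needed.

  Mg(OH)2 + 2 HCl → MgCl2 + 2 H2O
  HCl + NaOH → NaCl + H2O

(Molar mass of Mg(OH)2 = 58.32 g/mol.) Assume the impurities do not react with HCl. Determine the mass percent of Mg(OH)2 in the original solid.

n(HCl) added = 0.04137 × 1.080 = 0.04468 mol
n(NaOH) used in back-titration = 0.03015 × 0.3713 = 0.01119 mol
n(HCl) left over = 0.01119 mol (1:1 ratio)
n(HCl) consumed by analyte = 0.04468 − 0.01119 = 0.03348 mol
From the 1:2 ratio, n(Mg(OH)2) = 1/2 × 0.03348 = 0.01674 mol
mass of Mg(OH)2 = 0.01674 × 58.32 = 0.9764 g
% Mg(OH)2 = 0.9764 / 1.556 × 100 = 62.75 %

62.75 %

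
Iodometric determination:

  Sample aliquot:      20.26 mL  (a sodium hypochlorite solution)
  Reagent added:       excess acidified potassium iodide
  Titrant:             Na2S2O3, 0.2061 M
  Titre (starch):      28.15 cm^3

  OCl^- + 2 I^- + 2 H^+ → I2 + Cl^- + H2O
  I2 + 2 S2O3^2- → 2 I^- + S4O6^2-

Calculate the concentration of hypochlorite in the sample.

0.1432 M

n(S2O3^2-) = 0.02815 × 0.2061 = 5.802 × 10^-3 mol
n(I2) = n(S2O3^2-)/2 = 2.901 × 10^-3 mol
n(OCl^-) in the aliquot = 2.901 × 10^-3 mol (1:1 ratio)
[OCl^-] = 2.901 × 10^-3 / 0.02026 = 0.1432 mol/L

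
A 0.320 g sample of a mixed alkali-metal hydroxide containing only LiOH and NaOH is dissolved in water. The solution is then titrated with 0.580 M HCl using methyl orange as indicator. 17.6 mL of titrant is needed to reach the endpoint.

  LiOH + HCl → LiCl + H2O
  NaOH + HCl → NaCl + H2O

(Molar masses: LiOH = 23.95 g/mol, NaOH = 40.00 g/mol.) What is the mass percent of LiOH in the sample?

n(HCl) = 0.0176 × 0.580 = 0.0102 mol
Let x = n(LiOH), y = n(NaOH).
Titrant: 1x + 1y = 0.0102;  mass: 23.95x + 40.00y = 0.320
Solving, x = 5.50 × 10^-3 mol, y = 4.71 × 10^-3 mol
mass of LiOH = 5.50 × 10^-3 × 23.95 = 0.132 g
% LiOH = 0.132 / 0.320 × 100 = 41.2 %

41.2 %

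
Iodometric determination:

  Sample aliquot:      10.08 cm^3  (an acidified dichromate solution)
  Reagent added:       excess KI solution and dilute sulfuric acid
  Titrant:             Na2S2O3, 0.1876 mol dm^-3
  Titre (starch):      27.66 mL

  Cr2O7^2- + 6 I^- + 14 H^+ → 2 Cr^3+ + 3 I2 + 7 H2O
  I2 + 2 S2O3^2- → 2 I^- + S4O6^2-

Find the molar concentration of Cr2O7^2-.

n(S2O3^2-) = 0.02766 × 0.1876 = 5.189 × 10^-3 mol
n(I2) = n(S2O3^2-)/2 = 2.595 × 10^-3 mol
From the 1:3 ratio, n(Cr2O7^2-) in the aliquot = 1/3 × 2.595 × 10^-3 = 8.648 × 10^-4 mol
[Cr2O7^2-] = 8.648 × 10^-4 / 0.01008 = 0.08580 mol/L

0.08580 mol/L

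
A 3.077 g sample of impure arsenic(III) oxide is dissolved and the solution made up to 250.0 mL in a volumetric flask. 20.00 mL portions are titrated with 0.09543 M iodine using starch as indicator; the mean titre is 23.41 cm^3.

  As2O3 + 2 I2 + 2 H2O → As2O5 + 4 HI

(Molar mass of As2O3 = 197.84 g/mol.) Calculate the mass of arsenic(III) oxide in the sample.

n(I2) per titration = 0.02341 × 0.09543 = 2.234 × 10^-3 mol
From the 1:2 ratio, n(As2O3) in each aliquot = 1/2 × 2.234 × 10^-3 = 1.117 × 10^-3 mol
n(As2O3) in the whole flask = 1.117 × 10^-3 × 250.0/20.00 = 0.01396 mol
mass of As2O3 = 0.01396 × 197.84 = 2.762 g

2.762 g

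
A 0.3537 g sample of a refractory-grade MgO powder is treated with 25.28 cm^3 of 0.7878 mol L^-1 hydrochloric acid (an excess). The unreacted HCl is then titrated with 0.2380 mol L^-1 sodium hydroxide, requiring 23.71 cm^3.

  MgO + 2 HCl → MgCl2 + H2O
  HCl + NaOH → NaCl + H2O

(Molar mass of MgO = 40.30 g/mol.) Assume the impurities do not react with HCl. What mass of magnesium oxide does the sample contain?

n(HCl) added = 0.02528 × 0.7878 = 0.01992 mol
n(NaOH) used in back-titration = 0.02371 × 0.2380 = 5.643 × 10^-3 mol
n(HCl) left over = 5.643 × 10^-3 mol (1:1 ratio)
n(HCl) consumed by analyte = 0.01992 − 5.643 × 10^-3 = 0.01427 mol
From the 1:2 ratio, n(MgO) = 1/2 × 0.01427 = 7.136 × 10^-3 mol
mass of MgO = 7.136 × 10^-3 × 40.30 = 0.2876 g

0.2876 g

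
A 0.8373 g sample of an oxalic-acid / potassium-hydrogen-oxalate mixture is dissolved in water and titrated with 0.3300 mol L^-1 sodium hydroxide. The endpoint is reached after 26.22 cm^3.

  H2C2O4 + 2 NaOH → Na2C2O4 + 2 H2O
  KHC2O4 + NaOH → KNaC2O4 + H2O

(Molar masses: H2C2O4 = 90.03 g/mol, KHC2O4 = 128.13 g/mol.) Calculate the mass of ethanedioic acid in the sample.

0.1470 g

n(NaOH) = 0.02622 × 0.3300 = 8.653 × 10^-3 mol
Let x = n(H2C2O4), y = n(KHC2O4).
Titrant: 2x + 1y = 8.653 × 10^-3;  mass: 90.03x + 128.13y = 0.8373
Solving, x = 1.632 × 10^-3 mol, y = 5.388 × 10^-3 mol
mass of H2C2O4 = 1.632 × 10^-3 × 90.03 = 0.1470 g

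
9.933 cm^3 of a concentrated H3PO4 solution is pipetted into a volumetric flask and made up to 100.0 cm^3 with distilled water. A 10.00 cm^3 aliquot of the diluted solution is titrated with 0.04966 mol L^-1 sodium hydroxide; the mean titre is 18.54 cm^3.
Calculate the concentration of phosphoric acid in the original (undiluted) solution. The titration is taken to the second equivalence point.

0.4635 mol/L

H3PO4 + 2 NaOH → Na2HPO4 + 2 H2O
n(NaOH) = 0.01854 × 0.04966 = 9.207 × 10^-4 mol
From the 1:2 ratio, n(H3PO4) in the aliquot = 1/2 × 9.207 × 10^-4 = 4.603 × 10^-4 mol
[H3PO4]_dilute = 4.603 × 10^-4 / 0.01000 = 0.04603 mol/L
Dilution factor = 100.0 / 9.933 = 10.07
[H3PO4]_stock = 0.04603 × 10.07 = 0.4635 mol/L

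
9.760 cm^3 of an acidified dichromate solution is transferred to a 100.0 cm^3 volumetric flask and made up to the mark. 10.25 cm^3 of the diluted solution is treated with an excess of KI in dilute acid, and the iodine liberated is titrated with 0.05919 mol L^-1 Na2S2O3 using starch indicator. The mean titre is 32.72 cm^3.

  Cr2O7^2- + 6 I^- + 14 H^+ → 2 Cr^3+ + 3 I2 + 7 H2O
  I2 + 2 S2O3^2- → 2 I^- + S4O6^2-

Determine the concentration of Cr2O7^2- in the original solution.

0.3227 mol/L

n(S2O3^2-) = 0.03272 × 0.05919 = 1.937 × 10^-3 mol
n(I2) = n(S2O3^2-)/2 = 9.683 × 10^-4 mol
From the 1:3 ratio, n(Cr2O7^2-) in the aliquot = 1/3 × 9.683 × 10^-4 = 3.228 × 10^-4 mol
[Cr2O7^2-]_dilute = 3.228 × 10^-4 / 0.01025 = 0.03149 mol/L
[Cr2O7^2-]_original = 0.03149 × 100.0/9.760 = 0.3227 mol/L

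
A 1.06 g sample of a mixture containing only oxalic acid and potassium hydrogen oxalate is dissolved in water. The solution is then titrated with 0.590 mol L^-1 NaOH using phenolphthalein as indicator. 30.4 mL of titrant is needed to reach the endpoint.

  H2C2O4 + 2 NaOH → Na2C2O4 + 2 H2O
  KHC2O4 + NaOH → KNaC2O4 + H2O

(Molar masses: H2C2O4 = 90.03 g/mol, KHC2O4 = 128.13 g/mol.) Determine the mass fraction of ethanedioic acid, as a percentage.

63.3 %

n(NaOH) = 0.0304 × 0.590 = 0.0179 mol
Let x = n(H2C2O4), y = n(KHC2O4).
Titrant: 2x + 1y = 0.0179;  mass: 90.03x + 128.13y = 1.06
Solving, x = 7.45 × 10^-3 mol, y = 3.04 × 10^-3 mol
mass of H2C2O4 = 7.45 × 10^-3 × 90.03 = 0.671 g
% H2C2O4 = 0.671 / 1.06 × 100 = 63.3 %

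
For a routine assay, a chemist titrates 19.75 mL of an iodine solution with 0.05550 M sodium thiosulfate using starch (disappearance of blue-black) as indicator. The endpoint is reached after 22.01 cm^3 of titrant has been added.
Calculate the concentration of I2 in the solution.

0.03093 M

I2 + 2 S2O3^2- → 2 I^- + S4O6^2-
n(Na2S2O3) = 0.02201 L × 0.05550 mol/L = 1.222 × 10^-3 mol
From the 1:2 mole ratio, n(I2) = 1/2 × 1.222 × 10^-3 = 6.108 × 10^-4 mol
[I2] = 6.108 × 10^-4 mol / 0.01975 L = 0.03093 mol/L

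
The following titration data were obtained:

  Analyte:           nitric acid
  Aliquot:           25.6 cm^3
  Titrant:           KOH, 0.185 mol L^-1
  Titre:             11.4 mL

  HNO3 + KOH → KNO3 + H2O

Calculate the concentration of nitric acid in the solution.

n(KOH) = 0.0114 L × 0.185 mol/L = 2.11 × 10^-3 mol
n(HNO3) = 2.11 × 10^-3 mol (1:1 mole ratio)
[HNO3] = 2.11 × 10^-3 mol / 0.0256 L = 0.0824 mol/L

0.0824 mol/L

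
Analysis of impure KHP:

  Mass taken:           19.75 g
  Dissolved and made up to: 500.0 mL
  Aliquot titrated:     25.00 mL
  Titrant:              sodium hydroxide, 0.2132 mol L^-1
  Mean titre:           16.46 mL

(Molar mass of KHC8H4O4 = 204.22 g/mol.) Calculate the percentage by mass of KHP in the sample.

72.57 %

KHC8H4O4 + NaOH → KNaC8H4O4 + H2O
n(NaOH) per titration = 0.01646 × 0.2132 = 3.509 × 10^-3 mol
n(KHC8H4O4) in each aliquot = 3.509 × 10^-3 mol (1:1 ratio)
n(KHC8H4O4) in the whole flask = 3.509 × 10^-3 × 500.0/25.00 = 0.07019 mol
mass of KHC8H4O4 = 0.07019 × 204.22 = 14.33 g
% KHC8H4O4 = 14.33 / 19.75 × 100 = 72.57 %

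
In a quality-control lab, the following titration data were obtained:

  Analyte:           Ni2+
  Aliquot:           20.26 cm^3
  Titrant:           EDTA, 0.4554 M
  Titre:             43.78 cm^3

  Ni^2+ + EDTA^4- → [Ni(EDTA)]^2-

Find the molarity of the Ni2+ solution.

0.9841 M

n(EDTA) = 0.04378 L × 0.4554 mol/L = 0.01994 mol
n(Ni2+) = 0.01994 mol (1:1 mole ratio)
[Ni2+] = 0.01994 mol / 0.02026 L = 0.9841 mol/L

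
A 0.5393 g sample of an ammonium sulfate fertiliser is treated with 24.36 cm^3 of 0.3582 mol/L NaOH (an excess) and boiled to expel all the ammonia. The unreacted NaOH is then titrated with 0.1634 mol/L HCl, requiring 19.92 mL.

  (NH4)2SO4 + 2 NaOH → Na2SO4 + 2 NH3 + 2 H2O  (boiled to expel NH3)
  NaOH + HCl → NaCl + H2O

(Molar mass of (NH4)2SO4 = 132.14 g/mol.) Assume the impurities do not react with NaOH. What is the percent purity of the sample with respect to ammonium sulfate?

n(NaOH) added = 0.02436 × 0.3582 = 8.726 × 10^-3 mol
n(HCl) used in back-titration = 0.01992 × 0.1634 = 3.255 × 10^-3 mol
n(NaOH) left over = 3.255 × 10^-3 mol (1:1 ratio)
n(NaOH) consumed by analyte = 8.726 × 10^-3 − 3.255 × 10^-3 = 5.471 × 10^-3 mol
From the 1:2 ratio, n((NH4)2SO4) = 1/2 × 5.471 × 10^-3 = 2.735 × 10^-3 mol
mass of (NH4)2SO4 = 2.735 × 10^-3 × 132.14 = 0.3615 g
% (NH4)2SO4 = 0.3615 / 0.5393 × 100 = 67.02 %

67.02 %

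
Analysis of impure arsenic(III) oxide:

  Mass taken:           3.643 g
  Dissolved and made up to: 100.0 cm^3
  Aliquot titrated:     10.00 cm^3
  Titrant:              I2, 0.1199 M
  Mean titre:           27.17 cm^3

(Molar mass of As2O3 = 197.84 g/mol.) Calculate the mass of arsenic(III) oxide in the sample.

3.223 g

As2O3 + 2 I2 + 2 H2O → As2O5 + 4 HI
n(I2) per titration = 0.02717 × 0.1199 = 3.258 × 10^-3 mol
From the 1:2 ratio, n(As2O3) in each aliquot = 1/2 × 3.258 × 10^-3 = 1.629 × 10^-3 mol
n(As2O3) in the whole flask = 1.629 × 10^-3 × 100.0/10.00 = 0.01629 mol
mass of As2O3 = 0.01629 × 197.84 = 3.223 g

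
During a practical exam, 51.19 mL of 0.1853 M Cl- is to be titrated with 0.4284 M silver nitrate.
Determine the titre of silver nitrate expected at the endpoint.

Ag^+ + Cl^- → AgCl(s)
n(Cl-) = 0.05119 L × 0.1853 mol/L = 9.486 × 10^-3 mol
n(AgNO3) = 9.486 × 10^-3 mol (1:1 stoichiometry)
V(AgNO3) = 9.486 × 10^-3 mol / 0.4284 mol/L = 0.02214 L = 22.14 mL

22.14 mL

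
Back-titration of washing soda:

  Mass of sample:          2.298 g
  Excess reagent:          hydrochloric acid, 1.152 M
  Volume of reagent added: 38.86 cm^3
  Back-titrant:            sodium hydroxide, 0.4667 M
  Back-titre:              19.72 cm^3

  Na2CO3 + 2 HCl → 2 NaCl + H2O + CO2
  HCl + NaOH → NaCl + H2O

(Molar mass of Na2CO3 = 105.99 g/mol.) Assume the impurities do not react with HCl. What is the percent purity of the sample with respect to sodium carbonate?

n(HCl) added = 0.03886 × 1.152 = 0.04477 mol
n(NaOH) used in back-titration = 0.01972 × 0.4667 = 9.203 × 10^-3 mol
n(HCl) left over = 9.203 × 10^-3 mol (1:1 ratio)
n(HCl) consumed by analyte = 0.04477 − 9.203 × 10^-3 = 0.03556 mol
From the 1:2 ratio, n(Na2CO3) = 1/2 × 0.03556 = 0.01778 mol
mass of Na2CO3 = 0.01778 × 105.99 = 1.885 g
% Na2CO3 = 1.885 / 2.298 × 100 = 82.01 %

82.01 %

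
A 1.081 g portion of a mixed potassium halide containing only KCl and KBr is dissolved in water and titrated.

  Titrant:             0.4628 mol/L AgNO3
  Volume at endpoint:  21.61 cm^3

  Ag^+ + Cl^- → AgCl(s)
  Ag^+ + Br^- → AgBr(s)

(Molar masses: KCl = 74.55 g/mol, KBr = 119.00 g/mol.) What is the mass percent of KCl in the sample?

16.93 %

n(AgNO3) = 0.02161 × 0.4628 = 0.01000 mol
Let x = n(KCl), y = n(KBr).
Titrant: 1x + 1y = 0.01000;  mass: 74.55x + 119.00y = 1.081
Solving, x = 2.455 × 10^-3 mol, y = 7.546 × 10^-3 mol
mass of KCl = 2.455 × 10^-3 × 74.55 = 0.1830 g
% KCl = 0.1830 / 1.081 × 100 = 16.93 %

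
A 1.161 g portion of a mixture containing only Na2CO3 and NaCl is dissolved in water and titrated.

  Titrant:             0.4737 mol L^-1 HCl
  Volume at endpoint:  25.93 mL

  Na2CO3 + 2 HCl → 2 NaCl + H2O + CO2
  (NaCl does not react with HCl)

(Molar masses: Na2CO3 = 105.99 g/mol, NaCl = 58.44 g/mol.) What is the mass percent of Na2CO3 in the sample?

56.07 %

n(HCl) = 0.02593 × 0.4737 = 0.01228 mol
Let x = n(Na2CO3), y = n(NaCl).
Titrant: 2x = 0.01228;  mass: 105.99x + 58.44y = 1.161
Solving, x = 6.142 × 10^-3 mol, y = 8.728 × 10^-3 mol
mass of Na2CO3 = 6.142 × 10^-3 × 105.99 = 0.6509 g
% Na2CO3 = 0.6509 / 1.161 × 100 = 56.07 %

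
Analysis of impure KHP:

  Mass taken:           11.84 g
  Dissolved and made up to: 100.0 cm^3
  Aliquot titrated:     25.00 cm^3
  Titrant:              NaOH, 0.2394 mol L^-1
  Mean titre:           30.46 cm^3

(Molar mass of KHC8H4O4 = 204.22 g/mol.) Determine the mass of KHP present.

KHC8H4O4 + NaOH → KNaC8H4O4 + H2O
n(NaOH) per titration = 0.03046 × 0.2394 = 7.292 × 10^-3 mol
n(KHC8H4O4) in each aliquot = 7.292 × 10^-3 mol (1:1 ratio)
n(KHC8H4O4) in the whole flask = 7.292 × 10^-3 × 100.0/25.00 = 0.02917 mol
mass of KHC8H4O4 = 0.02917 × 204.22 = 5.957 g

5.957 g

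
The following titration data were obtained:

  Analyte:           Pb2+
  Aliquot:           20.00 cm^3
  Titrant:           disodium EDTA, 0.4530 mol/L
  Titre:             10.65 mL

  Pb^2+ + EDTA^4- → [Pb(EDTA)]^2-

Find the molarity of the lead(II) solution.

n(EDTA) = 0.01065 L × 0.4530 mol/L = 4.824 × 10^-3 mol
n(Pb2+) = 4.824 × 10^-3 mol (1:1 mole ratio)
[Pb2+] = 4.824 × 10^-3 mol / 0.02000 L = 0.2412 mol/L

0.2412 mol/L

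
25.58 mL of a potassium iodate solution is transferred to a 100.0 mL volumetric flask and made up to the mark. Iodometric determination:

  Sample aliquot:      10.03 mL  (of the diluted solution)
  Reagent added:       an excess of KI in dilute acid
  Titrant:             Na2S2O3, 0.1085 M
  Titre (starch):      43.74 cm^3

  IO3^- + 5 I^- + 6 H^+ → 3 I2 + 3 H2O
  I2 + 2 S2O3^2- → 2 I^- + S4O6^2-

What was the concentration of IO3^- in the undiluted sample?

0.3083 M

n(S2O3^2-) = 0.04374 × 0.1085 = 4.746 × 10^-3 mol
n(I2) = n(S2O3^2-)/2 = 2.373 × 10^-3 mol
From the 1:3 ratio, n(IO3^-) in the aliquot = 1/3 × 2.373 × 10^-3 = 7.910 × 10^-4 mol
[IO3^-]_dilute = 7.910 × 10^-4 / 0.01003 = 0.07886 mol/L
[IO3^-]_original = 0.07886 × 100.0/25.58 = 0.3083 mol/L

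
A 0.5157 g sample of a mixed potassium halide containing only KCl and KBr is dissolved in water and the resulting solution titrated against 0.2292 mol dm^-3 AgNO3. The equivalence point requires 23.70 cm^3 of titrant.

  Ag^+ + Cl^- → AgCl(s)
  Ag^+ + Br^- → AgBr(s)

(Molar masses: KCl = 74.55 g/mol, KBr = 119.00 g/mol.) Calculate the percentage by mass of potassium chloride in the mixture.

n(AgNO3) = 0.02370 × 0.2292 = 5.432 × 10^-3 mol
Let x = n(KCl), y = n(KBr).
Titrant: 1x + 1y = 5.432 × 10^-3;  mass: 74.55x + 119.00y = 0.5157
Solving, x = 2.941 × 10^-3 mol, y = 2.491 × 10^-3 mol
mass of KCl = 2.941 × 10^-3 × 74.55 = 0.2192 g
% KCl = 0.2192 / 0.5157 × 100 = 42.51 %

42.51 %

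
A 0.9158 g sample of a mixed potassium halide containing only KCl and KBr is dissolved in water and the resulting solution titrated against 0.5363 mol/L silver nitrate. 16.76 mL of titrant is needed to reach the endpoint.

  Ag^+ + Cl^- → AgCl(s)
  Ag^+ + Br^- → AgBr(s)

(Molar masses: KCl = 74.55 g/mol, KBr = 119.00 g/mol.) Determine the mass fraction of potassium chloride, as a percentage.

28.17 %

n(AgNO3) = 0.01676 × 0.5363 = 8.988 × 10^-3 mol
Let x = n(KCl), y = n(KBr).
Titrant: 1x + 1y = 8.988 × 10^-3;  mass: 74.55x + 119.00y = 0.9158
Solving, x = 3.460 × 10^-3 mol, y = 5.528 × 10^-3 mol
mass of KCl = 3.460 × 10^-3 × 74.55 = 0.2580 g
% KCl = 0.2580 / 0.9158 × 100 = 28.17 %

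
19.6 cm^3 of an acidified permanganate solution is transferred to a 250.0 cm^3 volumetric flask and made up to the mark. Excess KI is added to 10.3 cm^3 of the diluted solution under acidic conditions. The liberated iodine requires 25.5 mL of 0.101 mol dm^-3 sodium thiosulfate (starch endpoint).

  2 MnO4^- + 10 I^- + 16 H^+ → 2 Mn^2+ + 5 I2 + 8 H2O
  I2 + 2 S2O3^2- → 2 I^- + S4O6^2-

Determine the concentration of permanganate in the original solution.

n(S2O3^2-) = 0.0255 × 0.101 = 2.58 × 10^-3 mol
n(I2) = n(S2O3^2-)/2 = 1.29 × 10^-3 mol
From the 2:5 ratio, n(MnO4^-) in the aliquot = 2/5 × 1.29 × 10^-3 = 5.15 × 10^-4 mol
[MnO4^-]_dilute = 5.15 × 10^-4 / 0.0103 = 0.0500 mol/L
[MnO4^-]_original = 0.0500 × 250.0/19.6 = 0.638 mol/L

0.638 mol/L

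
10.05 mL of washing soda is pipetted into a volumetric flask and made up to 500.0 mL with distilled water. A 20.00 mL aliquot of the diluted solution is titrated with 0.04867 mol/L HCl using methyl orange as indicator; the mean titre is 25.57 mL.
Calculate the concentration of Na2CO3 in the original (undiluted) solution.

Na2CO3 + 2 HCl → 2 NaCl + H2O + CO2
n(HCl) = 0.02557 × 0.04867 = 1.244 × 10^-3 mol
From the 1:2 ratio, n(Na2CO3) in the aliquot = 1/2 × 1.244 × 10^-3 = 6.222 × 10^-4 mol
[Na2CO3]_dilute = 6.222 × 10^-4 / 0.02000 = 0.03111 mol/L
Dilution factor = 500.0 / 10.05 = 49.75
[Na2CO3]_stock = 0.03111 × 49.75 = 1.548 mol/L

1.548 mol/L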